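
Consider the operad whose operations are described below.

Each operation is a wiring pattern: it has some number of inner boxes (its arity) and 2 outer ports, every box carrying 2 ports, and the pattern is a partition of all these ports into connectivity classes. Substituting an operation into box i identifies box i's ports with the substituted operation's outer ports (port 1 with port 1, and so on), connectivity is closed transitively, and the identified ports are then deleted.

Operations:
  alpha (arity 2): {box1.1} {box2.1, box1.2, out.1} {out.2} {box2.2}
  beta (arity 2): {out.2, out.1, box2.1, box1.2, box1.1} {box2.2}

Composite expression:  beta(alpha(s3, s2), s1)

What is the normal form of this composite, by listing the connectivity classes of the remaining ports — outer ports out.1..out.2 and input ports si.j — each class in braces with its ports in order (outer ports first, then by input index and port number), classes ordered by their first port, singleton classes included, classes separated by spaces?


{out.1, out.2, s1.1, s2.1, s3.2} {s1.2} {s2.2} {s3.1}

Two ports join when wires chain via beta-identified ports.
stage alpha: inputs (s3, s2), connectivity {out.1, s2.1, s3.2} {out.2} {s2.2} {s3.1}, out.j its boundary
stage beta: inputs (s3, s2, s1), connectivity {out.1, out.2, s1.1, s2.1, s3.2} {s1.2} {s2.2} {s3.1}, out.j its boundary


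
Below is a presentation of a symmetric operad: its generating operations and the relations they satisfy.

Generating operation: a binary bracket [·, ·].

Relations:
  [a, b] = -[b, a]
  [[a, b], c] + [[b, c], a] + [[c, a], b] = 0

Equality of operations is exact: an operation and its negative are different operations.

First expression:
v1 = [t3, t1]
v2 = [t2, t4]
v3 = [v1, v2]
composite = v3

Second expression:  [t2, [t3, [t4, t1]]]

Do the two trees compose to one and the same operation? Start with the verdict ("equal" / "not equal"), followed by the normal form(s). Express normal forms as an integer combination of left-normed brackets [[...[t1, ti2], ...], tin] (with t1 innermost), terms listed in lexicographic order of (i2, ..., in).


In normal form, the first expression is -[[[t1, t3], t2], t4] + [[[t1, t3], t4], t2]
In normal form, the second expression is -[[[t1, t4], t3], t2]
Distinct normal forms: not equal.

not equal — first -[[[t1, t3], t2], t4] + [[[t1, t3], t4], t2], second -[[[t1, t4], t3], t2]


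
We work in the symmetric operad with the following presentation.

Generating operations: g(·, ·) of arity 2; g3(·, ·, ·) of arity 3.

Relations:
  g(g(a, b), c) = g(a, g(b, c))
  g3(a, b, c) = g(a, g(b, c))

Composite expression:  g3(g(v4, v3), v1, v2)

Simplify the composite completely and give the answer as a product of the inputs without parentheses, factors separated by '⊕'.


The g3-tree's shape is irrelevant; the v-reading-order decides.
g(v4, v3) flattens to v4 ⊕ v3
g3(g(v4, v3), v1, v2) flattens to v4 ⊕ v3 ⊕ v1 ⊕ v2

v4 ⊕ v3 ⊕ v1 ⊕ v2


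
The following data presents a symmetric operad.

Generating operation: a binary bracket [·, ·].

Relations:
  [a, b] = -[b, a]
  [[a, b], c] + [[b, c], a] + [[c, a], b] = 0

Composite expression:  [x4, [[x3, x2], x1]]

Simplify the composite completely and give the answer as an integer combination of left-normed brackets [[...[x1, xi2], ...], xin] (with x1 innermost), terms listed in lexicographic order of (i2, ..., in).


-[[[x1, x2], x3], x4] + [[[x1, x3], x2], x4]

Skip Jacobi rewriting: expand, keep x1-initial words, read off terms.
Composite bracket: [x4, [[x3, x2], x1]]
Each bracket splits as ab - ba, giving 8 signed words (2^3 = 8).
Keep just the words that open with x1:
  the word x1x2x3x4 carries sign -1 and contributes -[[[x1, x2], x3], x4]
  the word x1x3x2x4 carries sign +1 and contributes +[[[x1, x3], x2], x4]


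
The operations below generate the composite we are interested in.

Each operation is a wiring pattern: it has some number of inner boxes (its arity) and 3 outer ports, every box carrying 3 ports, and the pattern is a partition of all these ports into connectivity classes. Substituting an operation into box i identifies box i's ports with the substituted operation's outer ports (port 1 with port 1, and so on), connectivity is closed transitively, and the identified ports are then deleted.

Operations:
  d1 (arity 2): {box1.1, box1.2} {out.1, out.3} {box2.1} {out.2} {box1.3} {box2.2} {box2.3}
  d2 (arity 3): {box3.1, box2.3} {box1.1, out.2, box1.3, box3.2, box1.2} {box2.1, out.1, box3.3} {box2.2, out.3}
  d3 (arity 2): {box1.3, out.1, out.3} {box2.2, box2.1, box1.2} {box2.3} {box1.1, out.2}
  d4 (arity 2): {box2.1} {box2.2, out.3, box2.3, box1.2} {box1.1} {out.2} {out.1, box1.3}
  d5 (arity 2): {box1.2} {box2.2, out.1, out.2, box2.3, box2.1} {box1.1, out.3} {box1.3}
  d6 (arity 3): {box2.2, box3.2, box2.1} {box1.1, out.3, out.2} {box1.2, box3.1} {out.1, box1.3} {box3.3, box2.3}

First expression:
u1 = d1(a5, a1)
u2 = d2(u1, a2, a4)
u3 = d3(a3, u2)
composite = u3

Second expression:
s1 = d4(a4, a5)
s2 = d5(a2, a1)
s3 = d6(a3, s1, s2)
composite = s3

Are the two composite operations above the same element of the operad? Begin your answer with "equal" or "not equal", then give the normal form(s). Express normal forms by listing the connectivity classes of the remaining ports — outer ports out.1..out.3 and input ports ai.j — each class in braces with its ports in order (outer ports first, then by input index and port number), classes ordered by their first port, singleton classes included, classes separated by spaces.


The first expression reduces to {out.1, out.3, a3.3} {out.2, a3.1} {a1.1} {a1.2} {a1.3} {a2.1, a3.2, a4.2, a4.3} {a2.2} {a2.3, a4.1} {a5.1, a5.2} {a5.3}
The second expression reduces to {out.1, a3.3} {out.2, out.3, a3.1} {a1.1, a1.2, a1.3, a3.2, a4.3} {a2.1, a4.2, a5.2, a5.3} {a2.2} {a2.3} {a4.1} {a5.1}
Distinct normal forms: not equal.

not equal — first {out.1, out.3, a3.3} {out.2, a3.1} {a1.1} {a1.2} {a1.3} {a2.1, a3.2, a4.2, a4.3} {a2.2} {a2.3, a4.1} {a5.1, a5.2} {a5.3}, second {out.1, a3.3} {out.2, out.3, a3.1} {a1.1, a1.2, a1.3, a3.2, a4.3} {a2.1, a4.2, a5.2, a5.3} {a2.2} {a2.3} {a4.1} {a5.1}


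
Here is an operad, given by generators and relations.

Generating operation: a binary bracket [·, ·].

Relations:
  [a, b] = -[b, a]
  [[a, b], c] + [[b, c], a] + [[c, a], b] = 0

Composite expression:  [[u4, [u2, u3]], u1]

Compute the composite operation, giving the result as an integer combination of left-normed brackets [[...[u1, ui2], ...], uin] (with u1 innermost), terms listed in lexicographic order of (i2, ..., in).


[[[u1, u2], u3], u4] - [[[u1, u3], u2], u4] - [[[u1, u4], u2], u3] + [[[u1, u4], u3], u2]

Skip Jacobi rewriting: expand, keep u1-initial words, read off terms.
Composite bracket: [[u4, [u2, u3]], u1]
Under [a, b] = ab - ba we get 8 signed associative words (2^3 = 8).
Coefficients come from the u1-initial words:
  from u1u2u3u4, sign +1: term +[[[u1, u2], u3], u4]
  from u1u3u2u4, sign -1: term -[[[u1, u3], u2], u4]
  from u1u4u2u3, sign -1: term -[[[u1, u4], u2], u3]
  from u1u4u3u2, sign +1: term +[[[u1, u4], u3], u2]


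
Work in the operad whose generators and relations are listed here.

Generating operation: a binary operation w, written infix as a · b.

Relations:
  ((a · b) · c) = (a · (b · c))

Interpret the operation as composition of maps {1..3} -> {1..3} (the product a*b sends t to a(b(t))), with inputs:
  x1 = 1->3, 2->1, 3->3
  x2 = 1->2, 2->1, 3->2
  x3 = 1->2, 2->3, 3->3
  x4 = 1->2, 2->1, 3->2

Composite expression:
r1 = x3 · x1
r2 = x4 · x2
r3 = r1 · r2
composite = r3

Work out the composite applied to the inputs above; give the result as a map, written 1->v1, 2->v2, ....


1->3, 2->2, 3->3

(x3 · x1) = 1->3, 2->2, 3->3
(x4 · x2) = 1->1, 2->2, 3->1
((x3 · x1) · (x4 · x2)) = 1->3, 2->2, 3->3


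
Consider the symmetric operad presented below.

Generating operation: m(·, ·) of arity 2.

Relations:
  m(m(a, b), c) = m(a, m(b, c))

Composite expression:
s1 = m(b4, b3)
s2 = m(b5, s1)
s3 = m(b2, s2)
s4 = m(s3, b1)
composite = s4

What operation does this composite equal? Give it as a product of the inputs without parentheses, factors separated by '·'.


b2 · b5 · b4 · b3 · b1

Every regrouping of m is equal, so read the b-inputs in written order.
m(b4, b3) linearizes to b4 · b3
m(b5, m(b4, b3)) linearizes to b5 · b4 · b3
m(b2, m(b5, m(b4, b3))) linearizes to b2 · b5 · b4 · b3
m(m(b2, m(b5, m(b4, b3))), b1) linearizes to b2 · b5 · b4 · b3 · b1


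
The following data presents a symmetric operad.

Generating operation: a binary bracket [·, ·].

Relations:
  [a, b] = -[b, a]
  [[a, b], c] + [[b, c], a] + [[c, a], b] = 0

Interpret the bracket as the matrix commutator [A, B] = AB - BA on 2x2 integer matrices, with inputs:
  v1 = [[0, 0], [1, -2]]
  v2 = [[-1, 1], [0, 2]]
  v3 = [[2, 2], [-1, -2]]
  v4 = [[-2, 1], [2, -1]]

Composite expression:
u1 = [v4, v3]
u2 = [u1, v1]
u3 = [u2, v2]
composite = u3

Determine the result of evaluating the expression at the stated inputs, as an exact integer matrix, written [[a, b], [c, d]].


[v4, v3] = [[-5, -6], [7, 5]]
[[v4, v3], v1] = [[-6, 12], [24, 6]]
[[[v4, v3], v1], v2] = [[-24, 24], [-72, 24]]

[[-24, 24], [-72, 24]]


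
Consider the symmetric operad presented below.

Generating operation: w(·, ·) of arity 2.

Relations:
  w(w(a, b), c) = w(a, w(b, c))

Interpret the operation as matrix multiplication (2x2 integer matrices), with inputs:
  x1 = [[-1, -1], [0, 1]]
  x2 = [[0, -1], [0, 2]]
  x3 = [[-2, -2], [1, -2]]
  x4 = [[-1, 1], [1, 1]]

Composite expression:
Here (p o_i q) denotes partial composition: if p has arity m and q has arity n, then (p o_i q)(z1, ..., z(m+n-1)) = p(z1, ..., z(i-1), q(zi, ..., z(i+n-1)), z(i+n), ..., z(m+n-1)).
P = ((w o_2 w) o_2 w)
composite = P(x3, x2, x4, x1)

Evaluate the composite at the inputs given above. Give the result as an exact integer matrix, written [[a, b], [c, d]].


[[2, 0], [5, 0]]


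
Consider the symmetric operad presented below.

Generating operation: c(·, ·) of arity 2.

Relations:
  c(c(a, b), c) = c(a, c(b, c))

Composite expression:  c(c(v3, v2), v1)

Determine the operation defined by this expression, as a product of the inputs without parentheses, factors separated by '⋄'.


v3 ⋄ v2 ⋄ v1

Associativity of c dissolves the nesting; only the v-input order survives.
c(v3, v2) unparenthesizes to v3 ⋄ v2
c(c(v3, v2), v1) unparenthesizes to v3 ⋄ v2 ⋄ v1


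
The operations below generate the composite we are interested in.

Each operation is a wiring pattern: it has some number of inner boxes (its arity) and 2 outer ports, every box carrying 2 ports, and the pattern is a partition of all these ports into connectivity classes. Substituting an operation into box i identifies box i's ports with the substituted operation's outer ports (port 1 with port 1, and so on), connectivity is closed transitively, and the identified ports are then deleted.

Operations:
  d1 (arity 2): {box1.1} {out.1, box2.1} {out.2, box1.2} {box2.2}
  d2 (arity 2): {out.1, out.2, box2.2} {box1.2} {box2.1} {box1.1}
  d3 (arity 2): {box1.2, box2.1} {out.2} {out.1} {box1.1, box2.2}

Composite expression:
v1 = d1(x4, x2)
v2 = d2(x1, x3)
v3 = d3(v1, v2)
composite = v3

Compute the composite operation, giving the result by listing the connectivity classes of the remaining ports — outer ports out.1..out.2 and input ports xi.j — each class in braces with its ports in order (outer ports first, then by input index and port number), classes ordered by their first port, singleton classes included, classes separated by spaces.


{out.1} {out.2} {x1.1} {x1.2} {x2.1, x3.2, x4.2} {x2.2} {x3.1} {x4.1}

After gluing at d3, chains via deleted ports link the x-ports.
composing d1 on (x4, x2), with out.j its own outer ports: {out.1, x2.1} {out.2, x4.2} {x2.2} {x4.1}
composing d2 on (x1, x3), with out.j its own outer ports: {out.1, out.2, x3.2} {x1.1} {x1.2} {x3.1}
composing d3 on (x4, x2, x1, x3), with out.j its own outer ports: {out.1} {out.2} {x1.1} {x1.2} {x2.1, x3.2, x4.2} {x2.2} {x3.1} {x4.1}


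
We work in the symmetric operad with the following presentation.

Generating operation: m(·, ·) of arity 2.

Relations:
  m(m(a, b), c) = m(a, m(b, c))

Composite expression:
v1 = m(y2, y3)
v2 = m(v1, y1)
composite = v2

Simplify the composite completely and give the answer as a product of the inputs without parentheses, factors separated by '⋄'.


The m-tree's shape is irrelevant; the y-reading-order decides.
m(y2, y3) flattens to y2 ⋄ y3
m(m(y2, y3), y1) flattens to y2 ⋄ y3 ⋄ y1

y2 ⋄ y3 ⋄ y1


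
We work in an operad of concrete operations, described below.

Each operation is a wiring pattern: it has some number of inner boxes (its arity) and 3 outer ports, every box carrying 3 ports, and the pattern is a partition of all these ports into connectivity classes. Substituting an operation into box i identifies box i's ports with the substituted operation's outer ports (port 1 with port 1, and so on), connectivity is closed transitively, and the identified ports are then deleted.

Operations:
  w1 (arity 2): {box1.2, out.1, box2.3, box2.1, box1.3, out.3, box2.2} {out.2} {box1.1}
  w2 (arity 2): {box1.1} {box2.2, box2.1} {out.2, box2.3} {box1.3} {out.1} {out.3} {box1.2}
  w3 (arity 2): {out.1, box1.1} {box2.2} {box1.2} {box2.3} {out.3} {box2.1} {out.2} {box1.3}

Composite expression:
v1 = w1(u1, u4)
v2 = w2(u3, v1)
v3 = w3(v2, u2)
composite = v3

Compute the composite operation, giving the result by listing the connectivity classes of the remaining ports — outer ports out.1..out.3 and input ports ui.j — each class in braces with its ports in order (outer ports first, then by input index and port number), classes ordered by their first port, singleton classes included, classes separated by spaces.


{out.1} {out.2} {out.3} {u1.1} {u1.2, u1.3, u4.1, u4.2, u4.3} {u2.1} {u2.2} {u2.3} {u3.1} {u3.2} {u3.3}

Reachability decides: close wires over w3-identified ports.
through w1, on inputs (u1, u4): {out.1, out.3, u1.2, u1.3, u4.1, u4.2, u4.3} {out.2} {u1.1} (out.j = stage outer ports)
through w2, on inputs (u3, u1, u4): {out.1} {out.2, u1.2, u1.3, u4.1, u4.2, u4.3} {out.3} {u1.1} {u3.1} {u3.2} {u3.3} (out.j = stage outer ports)
through w3, on inputs (u3, u1, u4, u2): {out.1} {out.2} {out.3} {u1.1} {u1.2, u1.3, u4.1, u4.2, u4.3} {u2.1} {u2.2} {u2.3} {u3.1} {u3.2} {u3.3} (out.j = stage outer ports)


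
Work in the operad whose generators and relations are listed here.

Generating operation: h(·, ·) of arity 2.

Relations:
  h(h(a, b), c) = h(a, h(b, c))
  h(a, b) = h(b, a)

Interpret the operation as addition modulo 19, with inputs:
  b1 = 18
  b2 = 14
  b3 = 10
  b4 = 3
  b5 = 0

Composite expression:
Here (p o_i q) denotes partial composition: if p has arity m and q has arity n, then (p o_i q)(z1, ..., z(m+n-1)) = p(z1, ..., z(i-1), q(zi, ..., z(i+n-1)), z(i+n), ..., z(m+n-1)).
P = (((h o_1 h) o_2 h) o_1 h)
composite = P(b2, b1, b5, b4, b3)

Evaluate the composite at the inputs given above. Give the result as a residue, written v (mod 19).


7 (mod 19)

h(b2, b1) = 13
h(b5, b4) = 3
h(h(b2, b1), h(b5, b4)) = 16
h(h(h(b2, b1), h(b5, b4)), b3) = 7


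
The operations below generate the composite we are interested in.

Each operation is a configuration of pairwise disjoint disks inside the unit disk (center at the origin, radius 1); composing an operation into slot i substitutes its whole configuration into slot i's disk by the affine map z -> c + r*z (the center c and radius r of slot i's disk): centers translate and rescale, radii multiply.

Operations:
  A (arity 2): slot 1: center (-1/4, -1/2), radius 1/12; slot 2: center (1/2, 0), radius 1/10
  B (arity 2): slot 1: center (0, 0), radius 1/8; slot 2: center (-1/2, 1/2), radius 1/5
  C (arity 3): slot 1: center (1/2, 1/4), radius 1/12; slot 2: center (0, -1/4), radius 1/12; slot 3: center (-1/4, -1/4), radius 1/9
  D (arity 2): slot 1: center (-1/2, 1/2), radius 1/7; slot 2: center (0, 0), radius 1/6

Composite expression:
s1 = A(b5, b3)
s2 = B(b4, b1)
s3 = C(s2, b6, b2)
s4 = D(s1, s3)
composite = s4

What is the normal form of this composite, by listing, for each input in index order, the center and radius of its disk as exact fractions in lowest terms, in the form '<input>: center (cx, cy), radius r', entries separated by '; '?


b1: center (11/144, 7/144), radius 1/360; b2: center (-1/24, -1/24), radius 1/54; b3: center (-3/7, 1/2), radius 1/70; b4: center (1/12, 1/24), radius 1/576; b5: center (-15/28, 3/7), radius 1/84; b6: center (0, -1/24), radius 1/72

Only the slot chain above each b matters under D; compose those maps.
b5 passes through 2 substitutions, ending at center (-15/28, 3/7), radius 1/84
b3 passes through 2 substitutions, ending at center (-3/7, 1/2), radius 1/70
b4 passes through 3 substitutions, ending at center (1/12, 1/24), radius 1/576
b1 passes through 3 substitutions, ending at center (11/144, 7/144), radius 1/360
b6 passes through 2 substitutions, ending at center (0, -1/24), radius 1/72
b2 passes through 2 substitutions, ending at center (-1/24, -1/24), radius 1/54


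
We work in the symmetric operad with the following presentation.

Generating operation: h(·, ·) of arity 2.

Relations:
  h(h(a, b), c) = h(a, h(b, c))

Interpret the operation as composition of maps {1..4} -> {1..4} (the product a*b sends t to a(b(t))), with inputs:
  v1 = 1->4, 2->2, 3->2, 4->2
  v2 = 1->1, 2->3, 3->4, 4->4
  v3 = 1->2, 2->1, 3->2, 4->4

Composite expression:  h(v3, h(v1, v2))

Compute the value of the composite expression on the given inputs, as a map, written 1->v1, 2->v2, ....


1->4, 2->1, 3->1, 4->1

h(v1, v2) = 1->4, 2->2, 3->2, 4->2
h(v3, h(v1, v2)) = 1->4, 2->1, 3->1, 4->1


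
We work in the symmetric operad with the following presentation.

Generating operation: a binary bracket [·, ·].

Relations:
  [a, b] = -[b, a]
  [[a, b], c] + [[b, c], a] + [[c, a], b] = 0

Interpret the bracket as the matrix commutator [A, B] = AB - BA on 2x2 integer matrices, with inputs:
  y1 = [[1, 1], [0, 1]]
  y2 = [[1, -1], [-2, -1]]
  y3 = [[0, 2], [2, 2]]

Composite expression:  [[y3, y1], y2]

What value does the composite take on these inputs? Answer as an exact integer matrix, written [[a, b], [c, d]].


[[4, 8], [-8, -4]]

[y3, y1] = [[-2, -2], [0, 2]]
[[y3, y1], y2] = [[4, 8], [-8, -4]]


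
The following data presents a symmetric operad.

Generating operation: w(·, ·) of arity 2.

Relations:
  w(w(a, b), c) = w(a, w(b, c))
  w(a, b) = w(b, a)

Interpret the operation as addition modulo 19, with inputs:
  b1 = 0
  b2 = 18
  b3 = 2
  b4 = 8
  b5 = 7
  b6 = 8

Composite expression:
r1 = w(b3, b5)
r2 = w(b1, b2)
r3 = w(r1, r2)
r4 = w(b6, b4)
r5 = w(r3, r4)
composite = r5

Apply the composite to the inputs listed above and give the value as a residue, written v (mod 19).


w(b3, b5) = 9
w(b1, b2) = 18
w(w(b3, b5), w(b1, b2)) = 8
w(b6, b4) = 16
w(w(w(b3, b5), w(b1, b2)), w(b6, b4)) = 5

5 (mod 19)


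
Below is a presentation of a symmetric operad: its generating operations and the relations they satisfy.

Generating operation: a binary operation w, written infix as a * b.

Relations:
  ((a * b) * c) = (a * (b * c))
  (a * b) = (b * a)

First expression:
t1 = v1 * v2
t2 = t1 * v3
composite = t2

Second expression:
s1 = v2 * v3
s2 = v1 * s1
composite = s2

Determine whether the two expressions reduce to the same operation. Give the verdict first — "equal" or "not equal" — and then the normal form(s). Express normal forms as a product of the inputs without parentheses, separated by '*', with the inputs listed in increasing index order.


equal; the common form is v1 * v2 * v3

The first composite normalizes to v1 * v2 * v3
The second composite normalizes to v1 * v2 * v3
The forms coincide; equal.


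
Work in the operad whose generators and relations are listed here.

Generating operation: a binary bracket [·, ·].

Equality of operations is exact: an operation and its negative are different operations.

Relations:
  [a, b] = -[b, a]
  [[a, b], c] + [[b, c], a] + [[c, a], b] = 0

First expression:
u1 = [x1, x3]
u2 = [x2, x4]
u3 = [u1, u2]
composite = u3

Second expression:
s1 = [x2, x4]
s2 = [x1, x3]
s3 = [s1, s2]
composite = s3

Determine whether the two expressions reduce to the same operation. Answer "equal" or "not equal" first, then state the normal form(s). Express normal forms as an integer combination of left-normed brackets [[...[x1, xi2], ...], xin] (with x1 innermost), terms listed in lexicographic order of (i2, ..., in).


not equal; the first gives [[[x1, x3], x2], x4] - [[[x1, x3], x4], x2] and the second -[[[x1, x3], x2], x4] + [[[x1, x3], x4], x2]

Normal form of the first expression: [[[x1, x3], x2], x4] - [[[x1, x3], x4], x2]
Normal form of the second expression: -[[[x1, x3], x2], x4] + [[[x1, x3], x4], x2]
Different reductions; not equal.


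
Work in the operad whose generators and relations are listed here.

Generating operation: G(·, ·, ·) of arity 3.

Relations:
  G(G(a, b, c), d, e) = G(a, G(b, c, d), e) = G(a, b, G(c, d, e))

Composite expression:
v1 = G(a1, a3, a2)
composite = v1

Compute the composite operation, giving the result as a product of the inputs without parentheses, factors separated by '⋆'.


a1 ⋆ a3 ⋆ a2


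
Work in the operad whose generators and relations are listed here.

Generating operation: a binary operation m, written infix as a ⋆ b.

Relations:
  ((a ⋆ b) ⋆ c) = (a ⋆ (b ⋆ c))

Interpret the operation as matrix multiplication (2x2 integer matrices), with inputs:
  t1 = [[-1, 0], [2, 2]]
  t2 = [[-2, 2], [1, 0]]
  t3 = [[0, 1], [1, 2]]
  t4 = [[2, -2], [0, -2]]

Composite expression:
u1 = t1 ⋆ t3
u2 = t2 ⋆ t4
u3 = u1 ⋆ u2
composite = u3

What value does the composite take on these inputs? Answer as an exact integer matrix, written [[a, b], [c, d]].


(t1 ⋆ t3) = [[0, -1], [2, 6]]
(t2 ⋆ t4) = [[-4, 0], [2, -2]]
((t1 ⋆ t3) ⋆ (t2 ⋆ t4)) = [[-2, 2], [4, -12]]

[[-2, 2], [4, -12]]


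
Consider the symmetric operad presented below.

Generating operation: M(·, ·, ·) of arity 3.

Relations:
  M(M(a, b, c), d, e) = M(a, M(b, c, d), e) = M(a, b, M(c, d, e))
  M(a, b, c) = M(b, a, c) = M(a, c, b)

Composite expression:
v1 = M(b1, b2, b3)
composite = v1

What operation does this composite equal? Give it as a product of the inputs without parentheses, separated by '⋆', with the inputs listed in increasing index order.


b1 ⋆ b2 ⋆ b3

Key point: M commutes, so take the b-inputs in any fixed order.
M(b1, b2, b3) spells out as b1 ⋆ b2 ⋆ b3
reordering the factors by index: b1 ⋆ b2 ⋆ b3


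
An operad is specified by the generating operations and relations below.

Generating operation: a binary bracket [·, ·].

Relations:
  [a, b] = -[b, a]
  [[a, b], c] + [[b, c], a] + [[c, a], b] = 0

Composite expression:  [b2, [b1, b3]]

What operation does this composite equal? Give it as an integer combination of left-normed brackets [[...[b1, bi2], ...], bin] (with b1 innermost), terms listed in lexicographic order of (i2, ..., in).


-[[b1, b3], b2]


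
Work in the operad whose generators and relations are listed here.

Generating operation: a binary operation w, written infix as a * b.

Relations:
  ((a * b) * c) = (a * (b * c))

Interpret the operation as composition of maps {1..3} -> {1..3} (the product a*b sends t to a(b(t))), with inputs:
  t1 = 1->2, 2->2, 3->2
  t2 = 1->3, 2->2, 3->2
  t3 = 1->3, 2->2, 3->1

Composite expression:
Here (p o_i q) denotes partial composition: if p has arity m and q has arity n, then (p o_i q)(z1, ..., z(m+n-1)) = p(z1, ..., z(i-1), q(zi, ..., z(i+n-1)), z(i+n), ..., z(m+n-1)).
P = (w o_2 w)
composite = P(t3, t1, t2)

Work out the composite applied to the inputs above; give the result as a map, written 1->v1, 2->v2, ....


1->2, 2->2, 3->2

(t1 * t2) = 1->2, 2->2, 3->2
(t3 * (t1 * t2)) = 1->2, 2->2, 3->2


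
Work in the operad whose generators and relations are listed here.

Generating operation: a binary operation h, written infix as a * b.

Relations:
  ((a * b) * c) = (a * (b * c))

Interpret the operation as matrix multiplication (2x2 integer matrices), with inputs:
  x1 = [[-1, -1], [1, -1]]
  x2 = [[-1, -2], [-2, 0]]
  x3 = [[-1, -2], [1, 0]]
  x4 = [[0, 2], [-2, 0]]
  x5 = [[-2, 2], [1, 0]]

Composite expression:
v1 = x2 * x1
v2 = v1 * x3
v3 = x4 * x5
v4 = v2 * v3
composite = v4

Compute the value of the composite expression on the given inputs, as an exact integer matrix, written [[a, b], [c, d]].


[[16, -8], [-16, 16]]

(x2 * x1) = [[-1, 3], [2, 2]]
((x2 * x1) * x3) = [[4, 2], [0, -4]]
(x4 * x5) = [[2, 0], [4, -4]]
(((x2 * x1) * x3) * (x4 * x5)) = [[16, -8], [-16, 16]]


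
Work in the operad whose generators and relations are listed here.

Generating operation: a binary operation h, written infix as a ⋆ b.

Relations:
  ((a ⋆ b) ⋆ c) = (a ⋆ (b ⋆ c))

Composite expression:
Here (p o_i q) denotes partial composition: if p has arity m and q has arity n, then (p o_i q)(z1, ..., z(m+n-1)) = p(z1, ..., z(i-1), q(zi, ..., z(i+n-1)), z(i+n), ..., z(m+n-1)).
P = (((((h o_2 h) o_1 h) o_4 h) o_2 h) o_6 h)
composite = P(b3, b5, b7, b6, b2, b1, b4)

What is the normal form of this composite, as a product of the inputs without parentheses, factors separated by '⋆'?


All parenthesizations of h agree; list the b-inputs left to right.
(b5 ⋆ b7) flattens to b5 ⋆ b7
(b3 ⋆ (b5 ⋆ b7)) flattens to b3 ⋆ b5 ⋆ b7
(b1 ⋆ b4) flattens to b1 ⋆ b4
(b2 ⋆ (b1 ⋆ b4)) flattens to b2 ⋆ b1 ⋆ b4
(b6 ⋆ (b2 ⋆ (b1 ⋆ b4))) flattens to b6 ⋆ b2 ⋆ b1 ⋆ b4
((b3 ⋆ (b5 ⋆ b7)) ⋆ (b6 ⋆ (b2 ⋆ (b1 ⋆ b4)))) flattens to b3 ⋆ b5 ⋆ b7 ⋆ b6 ⋆ b2 ⋆ b1 ⋆ b4

b3 ⋆ b5 ⋆ b7 ⋆ b6 ⋆ b2 ⋆ b1 ⋆ b4


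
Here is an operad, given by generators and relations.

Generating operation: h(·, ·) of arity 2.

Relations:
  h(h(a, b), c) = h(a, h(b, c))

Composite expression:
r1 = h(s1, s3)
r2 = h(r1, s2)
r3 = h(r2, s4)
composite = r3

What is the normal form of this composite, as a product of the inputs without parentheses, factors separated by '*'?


s1 * s3 * s2 * s4

Under associativity of h, the answer is the s's in reading order.
h(s1, s3) spells out as s1 * s3
h(h(s1, s3), s2) spells out as s1 * s3 * s2
h(h(h(s1, s3), s2), s4) spells out as s1 * s3 * s2 * s4


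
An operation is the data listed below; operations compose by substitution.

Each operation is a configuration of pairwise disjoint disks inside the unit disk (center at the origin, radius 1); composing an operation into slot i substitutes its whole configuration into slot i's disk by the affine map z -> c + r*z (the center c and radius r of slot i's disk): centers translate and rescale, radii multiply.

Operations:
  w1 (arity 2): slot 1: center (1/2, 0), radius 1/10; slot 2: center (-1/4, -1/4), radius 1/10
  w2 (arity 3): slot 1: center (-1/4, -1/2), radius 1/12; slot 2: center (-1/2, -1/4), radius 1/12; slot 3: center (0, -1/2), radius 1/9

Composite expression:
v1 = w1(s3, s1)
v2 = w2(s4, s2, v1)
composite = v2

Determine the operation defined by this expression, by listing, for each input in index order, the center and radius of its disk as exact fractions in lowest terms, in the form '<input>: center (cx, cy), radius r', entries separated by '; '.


Below w2, radii multiply path by path; the s-disk centers shift.
for s4, the 1-step affine chain lands on center (-1/4, -1/2), radius 1/12
for s2, the 1-step affine chain lands on center (-1/2, -1/4), radius 1/12
for s3, the 2-step affine chain lands on center (1/18, -1/2), radius 1/90
for s1, the 2-step affine chain lands on center (-1/36, -19/36), radius 1/90

s1: center (-1/36, -19/36), radius 1/90; s2: center (-1/2, -1/4), radius 1/12; s3: center (1/18, -1/2), radius 1/90; s4: center (-1/4, -1/2), radius 1/12


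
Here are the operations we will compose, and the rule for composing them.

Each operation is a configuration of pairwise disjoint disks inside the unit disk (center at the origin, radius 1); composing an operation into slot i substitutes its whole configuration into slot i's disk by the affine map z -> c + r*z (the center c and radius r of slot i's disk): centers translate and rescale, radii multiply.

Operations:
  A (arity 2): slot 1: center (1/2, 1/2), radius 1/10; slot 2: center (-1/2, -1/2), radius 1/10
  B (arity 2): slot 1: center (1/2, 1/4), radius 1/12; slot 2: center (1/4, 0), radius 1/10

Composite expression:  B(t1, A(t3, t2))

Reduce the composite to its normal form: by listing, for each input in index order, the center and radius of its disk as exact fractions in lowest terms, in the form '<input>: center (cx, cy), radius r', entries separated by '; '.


t1: center (1/2, 1/4), radius 1/12; t2: center (1/5, -1/20), radius 1/100; t3: center (3/10, 1/20), radius 1/100

Affine substitution under B: radii multiply and t-centers shift.
for t1, the 1-step affine chain lands on center (1/2, 1/4), radius 1/12
for t3, the 2-step affine chain lands on center (3/10, 1/20), radius 1/100
for t2, the 2-step affine chain lands on center (1/5, -1/20), radius 1/100


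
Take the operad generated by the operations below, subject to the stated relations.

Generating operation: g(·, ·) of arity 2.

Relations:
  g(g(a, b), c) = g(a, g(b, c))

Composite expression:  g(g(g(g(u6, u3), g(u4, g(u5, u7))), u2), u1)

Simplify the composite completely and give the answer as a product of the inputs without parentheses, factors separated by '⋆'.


Associativity of g dissolves the nesting; only the u-input order survives.
g(u6, u3) flattens to u6 ⋆ u3
g(u5, u7) flattens to u5 ⋆ u7
g(u4, g(u5, u7)) flattens to u4 ⋆ u5 ⋆ u7
g(g(u6, u3), g(u4, g(u5, u7))) flattens to u6 ⋆ u3 ⋆ u4 ⋆ u5 ⋆ u7
g(g(g(u6, u3), g(u4, g(u5, u7))), u2) flattens to u6 ⋆ u3 ⋆ u4 ⋆ u5 ⋆ u7 ⋆ u2
g(g(g(g(u6, u3), g(u4, g(u5, u7))), u2), u1) flattens to u6 ⋆ u3 ⋆ u4 ⋆ u5 ⋆ u7 ⋆ u2 ⋆ u1

u6 ⋆ u3 ⋆ u4 ⋆ u5 ⋆ u7 ⋆ u2 ⋆ u1


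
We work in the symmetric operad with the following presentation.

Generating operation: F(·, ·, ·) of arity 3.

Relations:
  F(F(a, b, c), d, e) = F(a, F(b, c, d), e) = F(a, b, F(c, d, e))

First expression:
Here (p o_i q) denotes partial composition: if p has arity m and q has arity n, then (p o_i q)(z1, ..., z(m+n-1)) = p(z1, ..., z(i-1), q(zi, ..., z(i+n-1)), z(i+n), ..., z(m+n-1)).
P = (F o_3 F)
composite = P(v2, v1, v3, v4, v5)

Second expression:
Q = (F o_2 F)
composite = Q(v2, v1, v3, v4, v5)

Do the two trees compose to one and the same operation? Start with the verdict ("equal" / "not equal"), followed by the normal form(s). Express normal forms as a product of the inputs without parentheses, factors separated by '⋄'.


The first expression, normalized: v2 ⋄ v1 ⋄ v3 ⋄ v4 ⋄ v5
The second expression, normalized: v2 ⋄ v1 ⋄ v3 ⋄ v4 ⋄ v5
One common form — equal.

equal — both sides give v2 ⋄ v1 ⋄ v3 ⋄ v4 ⋄ v5


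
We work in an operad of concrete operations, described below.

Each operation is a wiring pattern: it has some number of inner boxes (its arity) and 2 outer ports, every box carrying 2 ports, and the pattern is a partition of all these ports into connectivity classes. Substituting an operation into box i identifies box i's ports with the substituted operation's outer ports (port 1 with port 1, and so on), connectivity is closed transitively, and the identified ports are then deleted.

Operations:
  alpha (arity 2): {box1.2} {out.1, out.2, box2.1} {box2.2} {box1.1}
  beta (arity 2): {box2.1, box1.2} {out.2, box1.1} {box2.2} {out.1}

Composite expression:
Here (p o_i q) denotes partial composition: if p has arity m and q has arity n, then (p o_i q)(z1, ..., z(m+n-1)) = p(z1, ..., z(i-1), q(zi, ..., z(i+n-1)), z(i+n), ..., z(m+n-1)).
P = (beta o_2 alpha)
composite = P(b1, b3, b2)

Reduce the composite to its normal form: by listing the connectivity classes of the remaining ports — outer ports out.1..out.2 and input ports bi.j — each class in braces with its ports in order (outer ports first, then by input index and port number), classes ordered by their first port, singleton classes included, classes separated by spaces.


{out.1} {out.2, b1.1} {b1.2, b2.1} {b2.2} {b3.1} {b3.2}

Treat the ports identified at beta as solder joints: merge, then drop.
stage alpha: inputs (b3, b2), connectivity {out.1, out.2, b2.1} {b2.2} {b3.1} {b3.2}, out.j its boundary
stage beta: inputs (b1, b3, b2), connectivity {out.1} {out.2, b1.1} {b1.2, b2.1} {b2.2} {b3.1} {b3.2}, out.j its boundary


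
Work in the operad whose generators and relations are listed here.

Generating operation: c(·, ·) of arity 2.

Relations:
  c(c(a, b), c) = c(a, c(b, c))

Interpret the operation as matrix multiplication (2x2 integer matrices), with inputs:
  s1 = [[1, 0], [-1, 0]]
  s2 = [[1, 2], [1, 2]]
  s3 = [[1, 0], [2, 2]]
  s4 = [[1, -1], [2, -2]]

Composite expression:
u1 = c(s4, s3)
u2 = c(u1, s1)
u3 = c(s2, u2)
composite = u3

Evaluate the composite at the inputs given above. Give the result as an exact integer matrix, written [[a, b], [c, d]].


[[5, 0], [5, 0]]


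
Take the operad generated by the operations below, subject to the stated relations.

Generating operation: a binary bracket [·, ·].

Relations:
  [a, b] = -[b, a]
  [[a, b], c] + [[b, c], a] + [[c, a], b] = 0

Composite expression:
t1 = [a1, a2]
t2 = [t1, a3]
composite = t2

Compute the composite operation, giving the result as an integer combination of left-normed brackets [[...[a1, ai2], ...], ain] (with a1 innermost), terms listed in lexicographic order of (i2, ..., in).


[[a1, a2], a3]

Left-normed coefficients sit on the a1-initial expansion words.
Composite bracket: [[a1, a2], a3]
Full expansion: 4 signed words from ab - ba (2^2 = 4).
Coefficients come from the a1-initial words:
  a1a2a3 (sign +1) contributes +[[a1, a2], a3]


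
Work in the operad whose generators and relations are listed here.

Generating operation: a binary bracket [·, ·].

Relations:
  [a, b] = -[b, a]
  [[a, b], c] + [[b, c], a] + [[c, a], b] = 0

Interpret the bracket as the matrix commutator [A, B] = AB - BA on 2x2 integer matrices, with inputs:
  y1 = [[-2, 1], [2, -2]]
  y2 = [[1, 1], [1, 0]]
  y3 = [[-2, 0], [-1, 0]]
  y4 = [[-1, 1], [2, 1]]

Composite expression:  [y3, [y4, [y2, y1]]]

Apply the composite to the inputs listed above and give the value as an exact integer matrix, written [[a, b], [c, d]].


[[-4, 8], [8, 4]]

[y2, y1] = [[1, 1], [-2, -1]]
[y4, [y2, y1]] = [[-4, -4], [0, 4]]
[y3, [y4, [y2, y1]]] = [[-4, 8], [8, 4]]


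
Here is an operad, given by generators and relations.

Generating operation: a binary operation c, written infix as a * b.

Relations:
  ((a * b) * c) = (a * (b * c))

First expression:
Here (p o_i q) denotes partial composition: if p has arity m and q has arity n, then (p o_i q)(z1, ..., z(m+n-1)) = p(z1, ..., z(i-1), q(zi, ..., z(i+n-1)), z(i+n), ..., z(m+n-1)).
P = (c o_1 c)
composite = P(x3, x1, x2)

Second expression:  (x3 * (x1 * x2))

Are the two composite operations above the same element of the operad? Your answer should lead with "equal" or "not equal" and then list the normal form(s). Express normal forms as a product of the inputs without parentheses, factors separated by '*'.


equal; both compose to x3 * x1 * x2

The first expression, normalized: x3 * x1 * x2
The second expression, normalized: x3 * x1 * x2
Both agree, so they are equal.


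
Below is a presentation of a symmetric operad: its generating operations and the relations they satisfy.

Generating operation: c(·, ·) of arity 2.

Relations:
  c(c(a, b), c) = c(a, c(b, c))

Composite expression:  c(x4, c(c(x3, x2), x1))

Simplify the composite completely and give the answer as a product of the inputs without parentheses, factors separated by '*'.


x4 * x3 * x2 * x1

Associativity of c dissolves the nesting; only the x-input order survives.
c(x3, x2) linearizes to x3 * x2
c(c(x3, x2), x1) linearizes to x3 * x2 * x1
c(x4, c(c(x3, x2), x1)) linearizes to x4 * x3 * x2 * x1


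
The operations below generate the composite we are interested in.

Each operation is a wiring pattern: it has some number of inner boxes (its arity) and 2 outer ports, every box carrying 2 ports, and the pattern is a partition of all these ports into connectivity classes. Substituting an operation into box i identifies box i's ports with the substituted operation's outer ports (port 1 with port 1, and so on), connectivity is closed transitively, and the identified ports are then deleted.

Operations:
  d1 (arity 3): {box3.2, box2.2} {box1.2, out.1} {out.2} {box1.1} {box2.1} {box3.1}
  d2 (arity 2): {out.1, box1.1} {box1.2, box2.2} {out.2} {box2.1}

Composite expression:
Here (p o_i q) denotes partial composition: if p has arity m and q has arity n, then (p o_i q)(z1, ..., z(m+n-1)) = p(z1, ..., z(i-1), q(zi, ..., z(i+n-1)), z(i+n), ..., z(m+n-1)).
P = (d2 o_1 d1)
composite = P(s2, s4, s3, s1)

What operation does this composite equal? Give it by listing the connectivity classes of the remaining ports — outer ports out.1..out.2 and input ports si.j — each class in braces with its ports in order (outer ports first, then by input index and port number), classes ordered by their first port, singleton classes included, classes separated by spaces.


{out.1, s2.2} {out.2} {s1.1} {s1.2} {s2.1} {s3.1} {s3.2, s4.2} {s4.1}

After gluing at d2, chains via deleted ports link the s-ports.
the subtree at d1 composes to {out.1, s2.2} {out.2} {s2.1} {s3.1} {s3.2, s4.2} {s4.1} on (s2, s4, s3); out.j = own outer ports
the subtree at d2 composes to {out.1, s2.2} {out.2} {s1.1} {s1.2} {s2.1} {s3.1} {s3.2, s4.2} {s4.1} on (s2, s4, s3, s1); out.j = own outer ports


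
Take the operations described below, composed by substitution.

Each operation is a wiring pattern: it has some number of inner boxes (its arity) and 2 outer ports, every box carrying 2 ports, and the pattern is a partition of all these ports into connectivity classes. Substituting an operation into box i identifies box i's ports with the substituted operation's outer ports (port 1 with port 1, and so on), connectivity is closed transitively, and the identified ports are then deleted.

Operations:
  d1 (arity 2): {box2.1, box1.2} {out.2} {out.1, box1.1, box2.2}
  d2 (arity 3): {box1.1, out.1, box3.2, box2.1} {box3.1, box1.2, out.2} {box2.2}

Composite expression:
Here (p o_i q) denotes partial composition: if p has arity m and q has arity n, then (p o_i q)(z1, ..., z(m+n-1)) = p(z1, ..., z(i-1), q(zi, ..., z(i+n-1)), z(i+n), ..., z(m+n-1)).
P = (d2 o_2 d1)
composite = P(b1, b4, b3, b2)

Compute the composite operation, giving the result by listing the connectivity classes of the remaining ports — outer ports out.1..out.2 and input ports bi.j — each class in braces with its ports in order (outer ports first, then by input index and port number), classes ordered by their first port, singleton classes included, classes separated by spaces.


{out.1, b1.1, b2.2, b3.2, b4.1} {out.2, b1.2, b2.1} {b3.1, b4.2}

Substituting into d2 glues patterns; closure does the rest.
the subtree at d1 composes to {out.1, b3.2, b4.1} {out.2} {b3.1, b4.2} on (b4, b3); out.j = own outer ports
the subtree at d2 composes to {out.1, b1.1, b2.2, b3.2, b4.1} {out.2, b1.2, b2.1} {b3.1, b4.2} on (b1, b4, b3, b2); out.j = own outer ports


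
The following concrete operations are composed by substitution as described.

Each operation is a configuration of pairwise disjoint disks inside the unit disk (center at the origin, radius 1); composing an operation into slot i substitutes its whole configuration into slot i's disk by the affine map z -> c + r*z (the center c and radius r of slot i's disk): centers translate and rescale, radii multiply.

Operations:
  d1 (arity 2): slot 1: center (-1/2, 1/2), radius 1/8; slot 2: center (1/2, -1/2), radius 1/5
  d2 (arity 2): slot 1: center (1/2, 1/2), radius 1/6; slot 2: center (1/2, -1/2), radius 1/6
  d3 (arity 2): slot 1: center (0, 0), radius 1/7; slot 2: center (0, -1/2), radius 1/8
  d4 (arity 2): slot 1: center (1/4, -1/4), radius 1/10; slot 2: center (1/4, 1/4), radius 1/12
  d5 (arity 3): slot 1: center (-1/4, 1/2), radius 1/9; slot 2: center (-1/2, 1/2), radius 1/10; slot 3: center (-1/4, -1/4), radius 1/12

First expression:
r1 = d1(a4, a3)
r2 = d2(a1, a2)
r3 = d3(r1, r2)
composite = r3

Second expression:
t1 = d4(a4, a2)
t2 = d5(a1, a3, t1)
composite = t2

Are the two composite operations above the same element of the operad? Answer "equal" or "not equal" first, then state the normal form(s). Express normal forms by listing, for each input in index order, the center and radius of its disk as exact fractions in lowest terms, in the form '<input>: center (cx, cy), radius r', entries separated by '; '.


not equal — first a1: center (1/16, -7/16), radius 1/48; a2: center (1/16, -9/16), radius 1/48; a3: center (1/14, -1/14), radius 1/35; a4: center (-1/14, 1/14), radius 1/56, second a1: center (-1/4, 1/2), radius 1/9; a2: center (-11/48, -11/48), radius 1/144; a3: center (-1/2, 1/2), radius 1/10; a4: center (-11/48, -13/48), radius 1/120

Reducing the first expression gives a1: center (1/16, -7/16), radius 1/48; a2: center (1/16, -9/16), radius 1/48; a3: center (1/14, -1/14), radius 1/35; a4: center (-1/14, 1/14), radius 1/56
Reducing the second expression gives a1: center (-1/4, 1/2), radius 1/9; a2: center (-11/48, -11/48), radius 1/144; a3: center (-1/2, 1/2), radius 1/10; a4: center (-11/48, -13/48), radius 1/120
No match — not equal.
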